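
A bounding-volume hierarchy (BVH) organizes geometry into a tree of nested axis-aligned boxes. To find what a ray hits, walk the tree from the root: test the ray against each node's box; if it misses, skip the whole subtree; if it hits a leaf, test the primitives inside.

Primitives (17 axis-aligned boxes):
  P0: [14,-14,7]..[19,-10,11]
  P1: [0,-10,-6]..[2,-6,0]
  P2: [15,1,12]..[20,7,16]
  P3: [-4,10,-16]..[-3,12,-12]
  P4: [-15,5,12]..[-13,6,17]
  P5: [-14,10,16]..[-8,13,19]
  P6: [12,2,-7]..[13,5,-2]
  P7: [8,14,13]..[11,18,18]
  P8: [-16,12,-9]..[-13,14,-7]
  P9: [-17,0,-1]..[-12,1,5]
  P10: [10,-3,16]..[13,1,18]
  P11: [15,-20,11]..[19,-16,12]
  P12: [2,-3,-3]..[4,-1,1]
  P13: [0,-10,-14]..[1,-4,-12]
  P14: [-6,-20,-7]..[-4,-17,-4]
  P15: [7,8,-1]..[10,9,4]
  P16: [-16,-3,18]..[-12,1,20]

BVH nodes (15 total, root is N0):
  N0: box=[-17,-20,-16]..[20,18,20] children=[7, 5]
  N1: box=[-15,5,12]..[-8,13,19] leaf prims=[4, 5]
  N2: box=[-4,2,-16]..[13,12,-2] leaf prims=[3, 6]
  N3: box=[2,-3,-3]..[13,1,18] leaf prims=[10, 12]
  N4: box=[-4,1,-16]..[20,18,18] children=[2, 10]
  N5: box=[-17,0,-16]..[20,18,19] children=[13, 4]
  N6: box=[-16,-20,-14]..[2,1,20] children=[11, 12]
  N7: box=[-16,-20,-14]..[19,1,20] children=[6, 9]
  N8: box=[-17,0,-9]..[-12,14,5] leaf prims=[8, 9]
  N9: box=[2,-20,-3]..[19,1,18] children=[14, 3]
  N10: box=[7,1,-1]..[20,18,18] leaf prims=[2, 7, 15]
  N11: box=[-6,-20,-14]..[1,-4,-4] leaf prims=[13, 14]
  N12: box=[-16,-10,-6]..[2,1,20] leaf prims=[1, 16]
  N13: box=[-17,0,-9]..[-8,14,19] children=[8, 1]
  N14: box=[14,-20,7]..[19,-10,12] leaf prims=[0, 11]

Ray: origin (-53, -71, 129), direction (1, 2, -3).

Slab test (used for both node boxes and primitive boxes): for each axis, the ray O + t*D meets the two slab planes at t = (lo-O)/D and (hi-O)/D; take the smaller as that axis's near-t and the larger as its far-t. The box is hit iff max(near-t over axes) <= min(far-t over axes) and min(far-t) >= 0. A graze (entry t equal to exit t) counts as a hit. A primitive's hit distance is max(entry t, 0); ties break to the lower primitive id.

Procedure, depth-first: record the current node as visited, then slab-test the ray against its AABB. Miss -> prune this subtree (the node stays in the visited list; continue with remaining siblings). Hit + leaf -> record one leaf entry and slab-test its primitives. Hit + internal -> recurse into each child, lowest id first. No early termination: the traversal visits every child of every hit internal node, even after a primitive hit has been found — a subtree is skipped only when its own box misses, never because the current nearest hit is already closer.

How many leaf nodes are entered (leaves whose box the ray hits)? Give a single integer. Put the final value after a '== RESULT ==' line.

Walk:
N0 x:[36,73] y:[51/2,89/2] z:[109/3,145/3] -> hit [109/3,89/2], descend [5, 7]
  N5 x:[36,73] y:[71/2,89/2] z:[110/3,145/3] -> hit [110/3,89/2], descend [4, 13]
    N4 x:[49,73] y:[36,89/2] z:[37,145/3] -> miss, prune
    N13 x:[36,45] y:[71/2,85/2] z:[110/3,46] -> hit [110/3,85/2], descend [1, 8]
      N1 x:[38,45] y:[38,42] z:[110/3,39] -> hit [38,39] leaf, test {P4@t=38, P5(miss)}
      N8 x:[36,41] y:[71/2,85/2] z:[124/3,46] -> miss, prune
  N7 x:[37,72] y:[51/2,36] z:[109/3,143/3] -> miss, prune

7 AABB tests over nodes [0, 5, 4, 13, 1, 8, 7]; 1 leaf entered; closest P4.

== RESULT ==
1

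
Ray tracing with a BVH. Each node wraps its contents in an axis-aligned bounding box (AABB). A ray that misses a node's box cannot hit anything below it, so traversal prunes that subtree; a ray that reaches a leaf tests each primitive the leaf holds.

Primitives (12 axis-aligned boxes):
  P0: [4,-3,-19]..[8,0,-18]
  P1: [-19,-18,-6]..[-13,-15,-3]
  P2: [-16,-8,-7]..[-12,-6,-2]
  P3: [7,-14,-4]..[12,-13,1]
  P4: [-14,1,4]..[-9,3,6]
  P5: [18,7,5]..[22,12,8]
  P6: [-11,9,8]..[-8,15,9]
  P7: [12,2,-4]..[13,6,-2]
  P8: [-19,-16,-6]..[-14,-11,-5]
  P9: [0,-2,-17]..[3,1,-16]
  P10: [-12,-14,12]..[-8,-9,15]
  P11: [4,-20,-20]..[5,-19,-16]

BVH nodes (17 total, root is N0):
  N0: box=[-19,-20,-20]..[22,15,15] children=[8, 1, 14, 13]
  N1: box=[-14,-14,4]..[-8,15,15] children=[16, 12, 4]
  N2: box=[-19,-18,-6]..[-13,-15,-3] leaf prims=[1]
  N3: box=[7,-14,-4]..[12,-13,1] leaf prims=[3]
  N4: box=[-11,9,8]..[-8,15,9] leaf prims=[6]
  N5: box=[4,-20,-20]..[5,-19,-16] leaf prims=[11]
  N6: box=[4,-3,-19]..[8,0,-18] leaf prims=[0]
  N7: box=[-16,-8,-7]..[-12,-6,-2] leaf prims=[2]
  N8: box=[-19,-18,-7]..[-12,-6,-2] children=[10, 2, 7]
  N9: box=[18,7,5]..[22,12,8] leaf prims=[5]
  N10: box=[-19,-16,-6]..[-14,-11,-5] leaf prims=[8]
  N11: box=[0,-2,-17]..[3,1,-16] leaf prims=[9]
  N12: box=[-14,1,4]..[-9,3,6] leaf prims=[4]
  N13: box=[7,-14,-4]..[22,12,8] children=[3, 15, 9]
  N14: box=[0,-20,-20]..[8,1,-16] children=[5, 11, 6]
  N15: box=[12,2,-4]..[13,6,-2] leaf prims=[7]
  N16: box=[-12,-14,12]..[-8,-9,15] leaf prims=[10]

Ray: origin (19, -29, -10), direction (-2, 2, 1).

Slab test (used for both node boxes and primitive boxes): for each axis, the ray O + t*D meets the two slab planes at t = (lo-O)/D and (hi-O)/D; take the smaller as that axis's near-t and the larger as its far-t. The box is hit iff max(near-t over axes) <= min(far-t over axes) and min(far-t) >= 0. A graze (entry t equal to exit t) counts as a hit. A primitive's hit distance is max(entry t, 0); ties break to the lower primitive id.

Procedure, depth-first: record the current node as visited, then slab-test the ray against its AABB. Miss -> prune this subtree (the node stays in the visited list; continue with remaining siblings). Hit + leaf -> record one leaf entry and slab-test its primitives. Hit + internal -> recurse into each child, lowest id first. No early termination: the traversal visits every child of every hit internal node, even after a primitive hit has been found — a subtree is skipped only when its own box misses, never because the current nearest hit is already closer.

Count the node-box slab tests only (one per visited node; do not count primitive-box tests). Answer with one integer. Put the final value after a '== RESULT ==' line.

Trace the traversal:
N0 x:[-3/2,19] y:[9/2,22] z:[-10,25] -> hit [9/2,19], descend [1, 8, 13, 14]
  N1 x:[27/2,33/2] y:[15/2,22] z:[14,25] -> hit [14,33/2], descend [4, 12, 16]
    N4 x:[27/2,15] y:[19,22] z:[18,19] -> miss, prune
    N12 x:[14,33/2] y:[15,16] z:[14,16] -> hit [15,16] leaf, test {P4@t=15}
    N16 x:[27/2,31/2] y:[15/2,10] z:[22,25] -> miss, prune
  N8 x:[31/2,19] y:[11/2,23/2] z:[3,8] -> miss, prune
  N13 x:[-3/2,6] y:[15/2,41/2] z:[6,18] -> miss, prune
  N14 x:[11/2,19/2] y:[9/2,15] z:[-10,-6] -> miss, prune

8 AABB tests over nodes [0, 1, 4, 12, 16, 8, 13, 14]; 1 leaf entered; closest P4.

== RESULT ==
8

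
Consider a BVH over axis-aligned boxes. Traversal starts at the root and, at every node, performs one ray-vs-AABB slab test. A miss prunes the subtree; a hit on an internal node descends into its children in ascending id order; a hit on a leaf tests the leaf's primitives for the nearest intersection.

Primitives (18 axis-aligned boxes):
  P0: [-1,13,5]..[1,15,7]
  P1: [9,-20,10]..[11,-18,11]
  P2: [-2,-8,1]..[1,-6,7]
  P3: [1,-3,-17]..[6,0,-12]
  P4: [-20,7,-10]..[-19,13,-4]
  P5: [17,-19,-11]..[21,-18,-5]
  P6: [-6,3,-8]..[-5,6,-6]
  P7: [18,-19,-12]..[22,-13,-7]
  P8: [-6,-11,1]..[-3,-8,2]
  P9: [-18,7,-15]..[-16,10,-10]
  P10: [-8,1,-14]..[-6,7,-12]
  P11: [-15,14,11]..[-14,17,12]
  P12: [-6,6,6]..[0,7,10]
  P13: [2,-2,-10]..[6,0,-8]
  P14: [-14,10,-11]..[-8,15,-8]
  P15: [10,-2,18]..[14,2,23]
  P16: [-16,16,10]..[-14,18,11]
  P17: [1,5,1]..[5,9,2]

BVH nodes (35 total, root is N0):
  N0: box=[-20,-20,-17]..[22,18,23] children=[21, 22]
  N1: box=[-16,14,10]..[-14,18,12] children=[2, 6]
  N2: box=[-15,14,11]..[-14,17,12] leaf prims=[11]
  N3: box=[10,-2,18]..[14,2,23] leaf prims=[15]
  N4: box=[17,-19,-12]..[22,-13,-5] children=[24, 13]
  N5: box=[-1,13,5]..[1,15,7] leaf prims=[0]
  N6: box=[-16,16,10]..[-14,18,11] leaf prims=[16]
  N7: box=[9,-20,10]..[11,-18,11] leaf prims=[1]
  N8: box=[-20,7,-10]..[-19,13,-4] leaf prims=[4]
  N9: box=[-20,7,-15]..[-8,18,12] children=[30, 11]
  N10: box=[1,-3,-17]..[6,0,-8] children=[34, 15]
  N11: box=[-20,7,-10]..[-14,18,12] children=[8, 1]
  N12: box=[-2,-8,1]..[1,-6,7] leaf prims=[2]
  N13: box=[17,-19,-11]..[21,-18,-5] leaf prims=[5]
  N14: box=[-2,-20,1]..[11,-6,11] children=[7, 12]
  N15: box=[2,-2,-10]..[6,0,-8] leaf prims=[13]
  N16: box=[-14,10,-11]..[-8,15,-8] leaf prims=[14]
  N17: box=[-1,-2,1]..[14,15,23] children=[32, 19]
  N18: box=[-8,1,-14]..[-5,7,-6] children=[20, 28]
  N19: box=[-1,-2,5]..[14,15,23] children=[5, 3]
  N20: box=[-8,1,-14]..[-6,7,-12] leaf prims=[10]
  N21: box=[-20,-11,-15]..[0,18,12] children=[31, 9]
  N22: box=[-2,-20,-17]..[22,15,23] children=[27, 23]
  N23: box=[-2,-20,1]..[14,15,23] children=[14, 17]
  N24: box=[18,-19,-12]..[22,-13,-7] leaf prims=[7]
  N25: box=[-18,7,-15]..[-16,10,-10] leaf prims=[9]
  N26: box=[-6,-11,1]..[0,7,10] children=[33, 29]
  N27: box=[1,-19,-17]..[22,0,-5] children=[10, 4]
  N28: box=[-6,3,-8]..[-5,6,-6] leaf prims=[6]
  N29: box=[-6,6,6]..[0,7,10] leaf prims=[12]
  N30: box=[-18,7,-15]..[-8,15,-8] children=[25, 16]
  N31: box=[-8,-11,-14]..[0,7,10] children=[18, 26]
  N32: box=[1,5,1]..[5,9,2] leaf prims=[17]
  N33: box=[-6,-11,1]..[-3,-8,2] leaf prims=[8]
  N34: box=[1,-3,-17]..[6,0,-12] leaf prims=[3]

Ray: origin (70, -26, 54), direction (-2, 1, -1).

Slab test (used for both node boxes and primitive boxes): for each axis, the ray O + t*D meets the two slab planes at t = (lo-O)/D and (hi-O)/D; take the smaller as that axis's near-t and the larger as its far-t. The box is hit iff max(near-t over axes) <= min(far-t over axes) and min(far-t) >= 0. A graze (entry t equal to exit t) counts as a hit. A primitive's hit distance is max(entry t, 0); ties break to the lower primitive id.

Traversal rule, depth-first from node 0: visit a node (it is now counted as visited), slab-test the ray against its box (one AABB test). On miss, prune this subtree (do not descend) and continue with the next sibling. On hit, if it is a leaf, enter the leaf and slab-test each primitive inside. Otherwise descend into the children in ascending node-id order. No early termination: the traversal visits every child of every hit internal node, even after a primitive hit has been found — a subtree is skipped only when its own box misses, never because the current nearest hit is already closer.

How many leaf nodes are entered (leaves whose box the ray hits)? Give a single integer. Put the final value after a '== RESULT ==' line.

Trace the traversal:
N0 x:[24,45] y:[6,44] z:[31,71] -> hit [31,44], descend [21, 22]
  N21 x:[35,45] y:[15,44] z:[42,69] -> hit [42,44], descend [9, 31]
    N9 x:[39,45] y:[33,44] z:[42,69] -> hit [42,44], descend [11, 30]
      N11 x:[42,45] y:[33,44] z:[42,64] -> hit [42,44], descend [1, 8]
        N1 x:[42,43] y:[40,44] z:[42,44] -> hit [42,43], descend [2, 6]
          N2 x:[42,85/2] y:[40,43] z:[42,43] -> hit [42,85/2] leaf, test {P11@t=42}
          N6 x:[42,43] y:[42,44] z:[43,44] -> hit [43,43] leaf, test {P16@t=43}
        N8 x:[89/2,45] y:[33,39] z:[58,64] -> miss, prune
      N30 x:[39,44] y:[33,41] z:[62,69] -> miss, prune
    N31 x:[35,39] y:[15,33] z:[44,68] -> miss, prune
  N22 x:[24,36] y:[6,41] z:[31,71] -> hit [31,36], descend [23, 27]
    N23 x:[28,36] y:[6,41] z:[31,53] -> hit [31,36], descend [14, 17]
      N14 x:[59/2,36] y:[6,20] z:[43,53] -> miss, prune
      N17 x:[28,71/2] y:[24,41] z:[31,53] -> hit [31,71/2], descend [19, 32]
        N19 x:[28,71/2] y:[24,41] z:[31,49] -> hit [31,71/2], descend [3, 5]
          N3 x:[28,30] y:[24,28] z:[31,36] -> miss, prune
          N5 x:[69/2,71/2] y:[39,41] z:[47,49] -> miss, prune
        N32 x:[65/2,69/2] y:[31,35] z:[52,53] -> miss, prune
    N27 x:[24,69/2] y:[7,26] z:[59,71] -> miss, prune

Summary -> nodes [0, 21, 9, 11, 1, 2, 6, 8, 30, 31, 22, 23, 14, 17, 19, 3, 5, 32, 27]; box-tests=19; leaf-entries=2; first=P11

== RESULT ==
2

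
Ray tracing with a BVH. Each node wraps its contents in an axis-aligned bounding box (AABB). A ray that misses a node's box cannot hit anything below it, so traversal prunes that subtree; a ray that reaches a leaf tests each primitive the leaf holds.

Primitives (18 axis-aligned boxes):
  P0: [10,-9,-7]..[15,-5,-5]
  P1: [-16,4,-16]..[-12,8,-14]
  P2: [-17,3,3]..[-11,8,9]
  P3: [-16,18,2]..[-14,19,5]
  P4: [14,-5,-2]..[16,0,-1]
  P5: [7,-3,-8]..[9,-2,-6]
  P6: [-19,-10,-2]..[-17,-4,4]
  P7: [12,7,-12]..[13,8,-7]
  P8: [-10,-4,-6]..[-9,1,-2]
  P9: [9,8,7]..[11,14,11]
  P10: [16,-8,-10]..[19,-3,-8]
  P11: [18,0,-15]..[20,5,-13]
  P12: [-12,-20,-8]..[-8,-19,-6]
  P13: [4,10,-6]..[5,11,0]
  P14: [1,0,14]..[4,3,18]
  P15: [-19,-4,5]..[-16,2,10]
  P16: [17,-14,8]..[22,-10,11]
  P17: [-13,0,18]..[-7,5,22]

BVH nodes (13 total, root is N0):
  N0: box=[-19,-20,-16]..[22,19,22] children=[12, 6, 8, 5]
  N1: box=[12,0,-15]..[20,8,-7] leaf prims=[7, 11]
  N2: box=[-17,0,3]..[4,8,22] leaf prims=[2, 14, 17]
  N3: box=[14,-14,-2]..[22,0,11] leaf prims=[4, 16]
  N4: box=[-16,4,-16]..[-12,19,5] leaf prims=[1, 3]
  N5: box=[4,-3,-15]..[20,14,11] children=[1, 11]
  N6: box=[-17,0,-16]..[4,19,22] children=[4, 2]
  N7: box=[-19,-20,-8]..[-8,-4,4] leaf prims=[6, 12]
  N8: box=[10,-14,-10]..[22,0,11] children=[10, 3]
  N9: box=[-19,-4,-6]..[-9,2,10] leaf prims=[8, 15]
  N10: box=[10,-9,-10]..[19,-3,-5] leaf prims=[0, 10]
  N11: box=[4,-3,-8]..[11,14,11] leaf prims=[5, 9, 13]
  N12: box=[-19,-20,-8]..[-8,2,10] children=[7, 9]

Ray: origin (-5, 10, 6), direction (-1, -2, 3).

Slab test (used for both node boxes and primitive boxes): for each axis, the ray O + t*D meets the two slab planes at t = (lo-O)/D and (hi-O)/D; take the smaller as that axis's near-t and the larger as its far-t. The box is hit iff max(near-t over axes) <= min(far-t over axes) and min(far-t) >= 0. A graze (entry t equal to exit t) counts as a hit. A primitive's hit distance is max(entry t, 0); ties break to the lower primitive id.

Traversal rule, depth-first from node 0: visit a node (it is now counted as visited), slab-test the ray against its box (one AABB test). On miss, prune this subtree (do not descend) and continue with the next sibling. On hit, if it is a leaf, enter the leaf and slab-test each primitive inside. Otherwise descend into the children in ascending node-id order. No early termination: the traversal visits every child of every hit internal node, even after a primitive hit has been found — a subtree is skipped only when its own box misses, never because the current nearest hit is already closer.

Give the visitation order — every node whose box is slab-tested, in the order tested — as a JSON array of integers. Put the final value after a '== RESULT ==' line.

Walk:
N0 x:[-27,14] y:[-9/2,15] z:[-22/3,16/3] -> hit [-9/2,16/3], descend [5, 6, 8, 12]
  N5 x:[-25,-9] y:[-2,13/2] z:[-7,5/3] -> miss, prune
  N6 x:[-9,12] y:[-9/2,5] z:[-22/3,16/3] -> hit [-9/2,5], descend [2, 4]
    N2 x:[-9,12] y:[1,5] z:[-1,16/3] -> hit [1,5] leaf, test {P2(miss), P14(miss), P17@t=4}
    N4 x:[7,11] y:[-9/2,3] z:[-22/3,-1/3] -> miss, prune
  N8 x:[-27,-15] y:[5,12] z:[-16/3,5/3] -> miss, prune
  N12 x:[3,14] y:[4,15] z:[-14/3,4/3] -> miss, prune

Summary -> nodes [0, 5, 6, 2, 4, 8, 12]; box-tests=7; leaf-entries=1; first=P17

== RESULT ==
[0, 5, 6, 2, 4, 8, 12]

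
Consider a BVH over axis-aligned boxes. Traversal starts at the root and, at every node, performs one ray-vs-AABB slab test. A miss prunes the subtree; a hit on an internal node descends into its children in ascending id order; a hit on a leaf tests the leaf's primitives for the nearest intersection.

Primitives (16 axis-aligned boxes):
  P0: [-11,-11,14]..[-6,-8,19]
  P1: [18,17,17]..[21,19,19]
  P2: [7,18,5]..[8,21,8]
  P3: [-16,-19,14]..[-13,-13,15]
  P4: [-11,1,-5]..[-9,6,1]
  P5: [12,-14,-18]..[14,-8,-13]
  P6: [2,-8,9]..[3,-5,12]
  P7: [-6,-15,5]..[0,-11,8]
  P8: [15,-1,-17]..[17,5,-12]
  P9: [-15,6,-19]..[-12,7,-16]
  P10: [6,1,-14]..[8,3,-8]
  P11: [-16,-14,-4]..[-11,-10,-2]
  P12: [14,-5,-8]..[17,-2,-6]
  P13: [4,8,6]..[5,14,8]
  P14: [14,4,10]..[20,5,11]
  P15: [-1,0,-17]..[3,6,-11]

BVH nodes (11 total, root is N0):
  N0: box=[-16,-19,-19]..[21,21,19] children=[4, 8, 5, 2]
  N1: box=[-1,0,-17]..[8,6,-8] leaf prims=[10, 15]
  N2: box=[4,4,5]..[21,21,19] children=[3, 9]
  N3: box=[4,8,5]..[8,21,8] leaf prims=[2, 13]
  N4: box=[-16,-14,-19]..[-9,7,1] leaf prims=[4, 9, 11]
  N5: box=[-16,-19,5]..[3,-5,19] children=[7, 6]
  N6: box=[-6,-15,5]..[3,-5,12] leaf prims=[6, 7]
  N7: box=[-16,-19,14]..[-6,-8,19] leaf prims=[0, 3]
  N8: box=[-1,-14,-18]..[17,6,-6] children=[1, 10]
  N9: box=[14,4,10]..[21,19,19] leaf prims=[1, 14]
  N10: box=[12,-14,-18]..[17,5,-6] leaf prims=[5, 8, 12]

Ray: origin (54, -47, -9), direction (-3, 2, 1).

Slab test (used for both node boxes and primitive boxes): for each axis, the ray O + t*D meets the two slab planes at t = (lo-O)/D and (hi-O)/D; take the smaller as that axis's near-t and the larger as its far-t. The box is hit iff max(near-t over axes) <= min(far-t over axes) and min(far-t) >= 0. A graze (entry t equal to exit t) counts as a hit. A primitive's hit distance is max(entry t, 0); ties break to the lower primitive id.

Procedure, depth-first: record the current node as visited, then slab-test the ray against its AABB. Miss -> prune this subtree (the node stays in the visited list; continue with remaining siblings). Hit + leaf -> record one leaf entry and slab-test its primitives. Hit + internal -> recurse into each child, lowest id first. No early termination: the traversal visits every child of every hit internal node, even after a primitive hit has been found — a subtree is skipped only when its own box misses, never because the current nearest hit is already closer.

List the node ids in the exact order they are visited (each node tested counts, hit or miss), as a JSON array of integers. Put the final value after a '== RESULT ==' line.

Traverse from the root:
N0 x:[11,70/3] y:[14,34] z:[-10,28] -> hit [14,70/3], descend [2, 4, 5, 8]
  N2 x:[11,50/3] y:[51/2,34] z:[14,28] -> miss, prune
  N4 x:[21,70/3] y:[33/2,27] z:[-10,10] -> miss, prune
  N5 x:[17,70/3] y:[14,21] z:[14,28] -> hit [17,21], descend [6, 7]
    N6 x:[17,20] y:[16,21] z:[14,21] -> hit [17,20] leaf, test {P6(miss), P7(miss)}
    N7 x:[20,70/3] y:[14,39/2] z:[23,28] -> miss, prune
  N8 x:[37/3,55/3] y:[33/2,53/2] z:[-9,3] -> miss, prune

Summary -> nodes [0, 2, 4, 5, 6, 7, 8]; box-tests=7; leaf-entries=1; first=miss

== RESULT ==
[0, 2, 4, 5, 6, 7, 8]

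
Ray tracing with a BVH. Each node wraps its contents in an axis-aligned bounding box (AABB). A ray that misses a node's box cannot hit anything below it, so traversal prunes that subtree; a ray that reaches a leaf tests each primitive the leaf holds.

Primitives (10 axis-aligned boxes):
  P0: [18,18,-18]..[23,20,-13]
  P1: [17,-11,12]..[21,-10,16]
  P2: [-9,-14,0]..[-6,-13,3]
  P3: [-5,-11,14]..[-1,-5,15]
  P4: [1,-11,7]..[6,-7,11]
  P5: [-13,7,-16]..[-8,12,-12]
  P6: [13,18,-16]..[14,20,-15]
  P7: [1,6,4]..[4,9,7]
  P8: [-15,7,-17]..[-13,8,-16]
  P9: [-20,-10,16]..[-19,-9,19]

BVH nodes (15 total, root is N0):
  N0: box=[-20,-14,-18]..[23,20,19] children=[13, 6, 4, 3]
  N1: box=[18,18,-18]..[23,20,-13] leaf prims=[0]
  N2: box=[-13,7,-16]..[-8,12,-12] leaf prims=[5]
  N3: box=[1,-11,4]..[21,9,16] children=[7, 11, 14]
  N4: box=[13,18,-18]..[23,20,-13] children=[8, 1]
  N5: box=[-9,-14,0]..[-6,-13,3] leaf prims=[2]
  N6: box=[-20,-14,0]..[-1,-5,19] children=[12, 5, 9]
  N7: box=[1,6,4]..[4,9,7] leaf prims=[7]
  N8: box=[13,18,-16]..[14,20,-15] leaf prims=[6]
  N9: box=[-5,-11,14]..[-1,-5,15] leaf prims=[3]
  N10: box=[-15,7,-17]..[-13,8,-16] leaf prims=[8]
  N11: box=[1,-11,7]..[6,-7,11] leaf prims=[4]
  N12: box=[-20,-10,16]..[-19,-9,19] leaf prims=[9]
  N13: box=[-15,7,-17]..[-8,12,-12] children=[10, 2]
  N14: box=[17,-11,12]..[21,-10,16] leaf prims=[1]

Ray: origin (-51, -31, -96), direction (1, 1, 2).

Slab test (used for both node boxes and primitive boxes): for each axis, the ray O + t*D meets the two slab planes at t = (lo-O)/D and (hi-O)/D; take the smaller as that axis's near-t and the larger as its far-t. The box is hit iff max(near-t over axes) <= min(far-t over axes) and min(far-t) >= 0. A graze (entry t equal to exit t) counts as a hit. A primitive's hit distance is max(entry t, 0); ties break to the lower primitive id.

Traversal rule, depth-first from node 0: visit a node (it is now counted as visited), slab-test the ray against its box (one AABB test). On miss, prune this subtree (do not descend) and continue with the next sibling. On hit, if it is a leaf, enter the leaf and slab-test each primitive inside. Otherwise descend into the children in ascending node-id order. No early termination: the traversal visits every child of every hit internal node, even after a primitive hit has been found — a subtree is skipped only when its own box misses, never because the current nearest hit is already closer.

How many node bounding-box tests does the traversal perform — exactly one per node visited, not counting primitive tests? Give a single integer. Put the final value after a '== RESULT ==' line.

Walk:
N0 x:[31,74] y:[17,51] z:[39,115/2] -> hit [39,51], descend [3, 4, 6, 13]
  N3 x:[52,72] y:[20,40] z:[50,56] -> miss, prune
  N4 x:[64,74] y:[49,51] z:[39,83/2] -> miss, prune
  N6 x:[31,50] y:[17,26] z:[48,115/2] -> miss, prune
  N13 x:[36,43] y:[38,43] z:[79/2,42] -> hit [79/2,42], descend [2, 10]
    N2 x:[38,43] y:[38,43] z:[40,42] -> hit [40,42] leaf, test {P5@t=40}
    N10 x:[36,38] y:[38,39] z:[79/2,40] -> miss, prune

Summary -> nodes [0, 3, 4, 6, 13, 2, 10]; box-tests=7; leaf-entries=1; first=P5

== RESULT ==
7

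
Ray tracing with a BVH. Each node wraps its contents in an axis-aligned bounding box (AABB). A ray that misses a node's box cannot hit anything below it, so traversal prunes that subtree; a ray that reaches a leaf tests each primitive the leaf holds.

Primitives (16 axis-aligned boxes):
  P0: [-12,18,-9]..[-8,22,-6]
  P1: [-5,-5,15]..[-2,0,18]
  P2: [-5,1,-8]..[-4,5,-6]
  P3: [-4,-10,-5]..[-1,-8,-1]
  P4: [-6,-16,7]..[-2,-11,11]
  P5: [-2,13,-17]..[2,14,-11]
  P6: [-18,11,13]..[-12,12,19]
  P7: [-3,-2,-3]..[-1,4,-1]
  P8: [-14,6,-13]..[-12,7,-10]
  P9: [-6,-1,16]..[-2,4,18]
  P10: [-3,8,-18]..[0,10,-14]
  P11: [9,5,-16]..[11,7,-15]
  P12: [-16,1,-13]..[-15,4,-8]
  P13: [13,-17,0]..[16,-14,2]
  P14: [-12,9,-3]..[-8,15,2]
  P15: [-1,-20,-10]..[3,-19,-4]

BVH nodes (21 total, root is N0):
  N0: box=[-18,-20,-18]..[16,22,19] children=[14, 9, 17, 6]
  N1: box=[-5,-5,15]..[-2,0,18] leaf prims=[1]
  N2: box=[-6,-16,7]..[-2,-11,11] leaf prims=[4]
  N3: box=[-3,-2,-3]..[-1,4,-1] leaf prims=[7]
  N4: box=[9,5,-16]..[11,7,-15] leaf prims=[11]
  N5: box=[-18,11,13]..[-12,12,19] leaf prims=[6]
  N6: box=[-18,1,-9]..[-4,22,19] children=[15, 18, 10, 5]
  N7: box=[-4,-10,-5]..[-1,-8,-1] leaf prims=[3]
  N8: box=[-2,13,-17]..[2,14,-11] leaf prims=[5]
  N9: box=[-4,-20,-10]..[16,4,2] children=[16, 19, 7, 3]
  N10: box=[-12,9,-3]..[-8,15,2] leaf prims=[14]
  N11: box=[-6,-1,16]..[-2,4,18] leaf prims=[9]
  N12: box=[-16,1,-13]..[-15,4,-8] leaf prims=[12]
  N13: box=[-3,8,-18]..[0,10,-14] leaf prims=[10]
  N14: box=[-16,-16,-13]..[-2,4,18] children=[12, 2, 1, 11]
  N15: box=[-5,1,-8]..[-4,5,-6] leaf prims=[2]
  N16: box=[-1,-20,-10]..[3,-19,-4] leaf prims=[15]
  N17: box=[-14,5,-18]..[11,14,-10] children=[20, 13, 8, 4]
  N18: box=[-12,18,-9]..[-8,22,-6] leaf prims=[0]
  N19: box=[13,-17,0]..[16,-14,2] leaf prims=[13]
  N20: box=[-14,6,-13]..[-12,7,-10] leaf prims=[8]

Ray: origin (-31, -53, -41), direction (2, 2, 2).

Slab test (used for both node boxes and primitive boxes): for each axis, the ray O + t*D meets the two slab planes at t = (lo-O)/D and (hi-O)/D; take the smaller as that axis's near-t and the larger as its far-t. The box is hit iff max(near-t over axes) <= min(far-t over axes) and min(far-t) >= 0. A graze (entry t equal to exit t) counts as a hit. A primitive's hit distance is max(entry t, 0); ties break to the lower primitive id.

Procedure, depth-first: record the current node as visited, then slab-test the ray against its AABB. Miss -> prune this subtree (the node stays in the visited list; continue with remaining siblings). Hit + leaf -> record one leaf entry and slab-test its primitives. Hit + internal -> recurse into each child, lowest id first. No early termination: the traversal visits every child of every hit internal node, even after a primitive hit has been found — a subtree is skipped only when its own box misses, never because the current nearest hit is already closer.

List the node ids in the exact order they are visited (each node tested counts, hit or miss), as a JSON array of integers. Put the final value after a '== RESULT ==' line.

Trace the traversal:
N0 x:[13/2,47/2] y:[33/2,75/2] z:[23/2,30] -> hit [33/2,47/2], descend [6, 9, 14, 17]
  N6 x:[13/2,27/2] y:[27,75/2] z:[16,30] -> miss, prune
  N9 x:[27/2,47/2] y:[33/2,57/2] z:[31/2,43/2] -> hit [33/2,43/2], descend [3, 7, 16, 19]
    N3 x:[14,15] y:[51/2,57/2] z:[19,20] -> miss, prune
    N7 x:[27/2,15] y:[43/2,45/2] z:[18,20] -> miss, prune
    N16 x:[15,17] y:[33/2,17] z:[31/2,37/2] -> hit [33/2,17] leaf, test {P15@t=33/2}
    N19 x:[22,47/2] y:[18,39/2] z:[41/2,43/2] -> miss, prune
  N14 x:[15/2,29/2] y:[37/2,57/2] z:[14,59/2] -> miss, prune
  N17 x:[17/2,21] y:[29,67/2] z:[23/2,31/2] -> miss, prune

order=[0, 6, 9, 3, 7, 16, 19, 14, 17]  |boxes|=9  |leaves|=1  hit=P15

== RESULT ==
[0, 6, 9, 3, 7, 16, 19, 14, 17]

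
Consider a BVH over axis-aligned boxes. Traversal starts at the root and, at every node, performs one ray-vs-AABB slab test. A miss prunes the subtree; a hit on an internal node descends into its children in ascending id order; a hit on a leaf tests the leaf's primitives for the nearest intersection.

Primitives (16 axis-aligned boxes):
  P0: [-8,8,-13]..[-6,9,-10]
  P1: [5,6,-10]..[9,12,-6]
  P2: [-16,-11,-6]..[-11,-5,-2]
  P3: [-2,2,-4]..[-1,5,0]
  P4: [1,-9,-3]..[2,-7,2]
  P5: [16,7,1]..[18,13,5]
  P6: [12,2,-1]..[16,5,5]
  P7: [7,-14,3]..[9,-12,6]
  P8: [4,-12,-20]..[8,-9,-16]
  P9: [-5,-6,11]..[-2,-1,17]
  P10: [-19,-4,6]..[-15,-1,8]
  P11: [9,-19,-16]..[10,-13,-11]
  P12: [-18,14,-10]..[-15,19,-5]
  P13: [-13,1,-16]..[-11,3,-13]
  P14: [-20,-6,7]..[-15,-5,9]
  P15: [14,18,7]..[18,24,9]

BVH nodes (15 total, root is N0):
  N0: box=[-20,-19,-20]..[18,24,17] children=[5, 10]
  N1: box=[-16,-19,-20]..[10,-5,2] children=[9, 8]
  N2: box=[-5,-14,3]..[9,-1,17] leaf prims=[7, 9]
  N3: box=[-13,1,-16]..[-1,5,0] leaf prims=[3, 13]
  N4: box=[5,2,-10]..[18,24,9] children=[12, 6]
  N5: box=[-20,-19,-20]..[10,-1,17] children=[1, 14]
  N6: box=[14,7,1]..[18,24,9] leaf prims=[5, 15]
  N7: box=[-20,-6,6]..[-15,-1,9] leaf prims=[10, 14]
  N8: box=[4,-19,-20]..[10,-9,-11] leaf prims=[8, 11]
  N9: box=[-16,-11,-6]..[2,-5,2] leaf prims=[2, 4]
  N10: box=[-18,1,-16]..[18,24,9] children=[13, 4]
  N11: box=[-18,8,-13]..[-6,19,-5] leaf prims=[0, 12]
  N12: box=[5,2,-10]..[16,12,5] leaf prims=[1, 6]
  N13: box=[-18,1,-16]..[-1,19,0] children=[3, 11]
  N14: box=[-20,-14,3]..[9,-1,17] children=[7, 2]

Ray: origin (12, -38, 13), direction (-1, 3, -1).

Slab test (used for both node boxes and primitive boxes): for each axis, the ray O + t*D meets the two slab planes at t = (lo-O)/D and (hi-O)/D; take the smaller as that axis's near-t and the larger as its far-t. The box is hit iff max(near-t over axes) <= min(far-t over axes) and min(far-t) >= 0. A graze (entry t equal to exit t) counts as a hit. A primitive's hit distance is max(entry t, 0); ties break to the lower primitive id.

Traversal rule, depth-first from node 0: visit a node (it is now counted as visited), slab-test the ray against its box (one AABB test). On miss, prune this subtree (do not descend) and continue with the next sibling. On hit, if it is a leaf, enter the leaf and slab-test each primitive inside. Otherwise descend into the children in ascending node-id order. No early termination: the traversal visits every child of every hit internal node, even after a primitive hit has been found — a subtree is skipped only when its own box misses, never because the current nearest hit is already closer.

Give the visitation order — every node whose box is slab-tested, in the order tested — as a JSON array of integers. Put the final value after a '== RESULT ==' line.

Walk:
N0 x:[-6,32] y:[19/3,62/3] z:[-4,33] -> hit [19/3,62/3], descend [5, 10]
  N5 x:[2,32] y:[19/3,37/3] z:[-4,33] -> hit [19/3,37/3], descend [1, 14]
    N1 x:[2,28] y:[19/3,11] z:[11,33] -> hit [11,11], descend [8, 9]
      N8 x:[2,8] y:[19/3,29/3] z:[24,33] -> miss, prune
      N9 x:[10,28] y:[9,11] z:[11,19] -> hit [11,11] leaf, test {P2(miss), P4(miss)}
    N14 x:[3,32] y:[8,37/3] z:[-4,10] -> hit [8,10], descend [2, 7]
      N2 x:[3,17] y:[8,37/3] z:[-4,10] -> hit [8,10] leaf, test {P7(miss), P9(miss)}
      N7 x:[27,32] y:[32/3,37/3] z:[4,7] -> miss, prune
  N10 x:[-6,30] y:[13,62/3] z:[4,29] -> hit [13,62/3], descend [4, 13]
    N4 x:[-6,7] y:[40/3,62/3] z:[4,23] -> miss, prune
    N13 x:[13,30] y:[13,19] z:[13,29] -> hit [13,19], descend [3, 11]
      N3 x:[13,25] y:[13,43/3] z:[13,29] -> hit [13,43/3] leaf, test {P3@t=40/3, P13(miss)}
      N11 x:[18,30] y:[46/3,19] z:[18,26] -> hit [18,19] leaf, test {P0(miss), P12(miss)}

13 AABB tests over nodes [0, 5, 1, 8, 9, 14, 2, 7, 10, 4, 13, 3, 11]; 4 leaves entered; closest P3.

== RESULT ==
[0, 5, 1, 8, 9, 14, 2, 7, 10, 4, 13, 3, 11]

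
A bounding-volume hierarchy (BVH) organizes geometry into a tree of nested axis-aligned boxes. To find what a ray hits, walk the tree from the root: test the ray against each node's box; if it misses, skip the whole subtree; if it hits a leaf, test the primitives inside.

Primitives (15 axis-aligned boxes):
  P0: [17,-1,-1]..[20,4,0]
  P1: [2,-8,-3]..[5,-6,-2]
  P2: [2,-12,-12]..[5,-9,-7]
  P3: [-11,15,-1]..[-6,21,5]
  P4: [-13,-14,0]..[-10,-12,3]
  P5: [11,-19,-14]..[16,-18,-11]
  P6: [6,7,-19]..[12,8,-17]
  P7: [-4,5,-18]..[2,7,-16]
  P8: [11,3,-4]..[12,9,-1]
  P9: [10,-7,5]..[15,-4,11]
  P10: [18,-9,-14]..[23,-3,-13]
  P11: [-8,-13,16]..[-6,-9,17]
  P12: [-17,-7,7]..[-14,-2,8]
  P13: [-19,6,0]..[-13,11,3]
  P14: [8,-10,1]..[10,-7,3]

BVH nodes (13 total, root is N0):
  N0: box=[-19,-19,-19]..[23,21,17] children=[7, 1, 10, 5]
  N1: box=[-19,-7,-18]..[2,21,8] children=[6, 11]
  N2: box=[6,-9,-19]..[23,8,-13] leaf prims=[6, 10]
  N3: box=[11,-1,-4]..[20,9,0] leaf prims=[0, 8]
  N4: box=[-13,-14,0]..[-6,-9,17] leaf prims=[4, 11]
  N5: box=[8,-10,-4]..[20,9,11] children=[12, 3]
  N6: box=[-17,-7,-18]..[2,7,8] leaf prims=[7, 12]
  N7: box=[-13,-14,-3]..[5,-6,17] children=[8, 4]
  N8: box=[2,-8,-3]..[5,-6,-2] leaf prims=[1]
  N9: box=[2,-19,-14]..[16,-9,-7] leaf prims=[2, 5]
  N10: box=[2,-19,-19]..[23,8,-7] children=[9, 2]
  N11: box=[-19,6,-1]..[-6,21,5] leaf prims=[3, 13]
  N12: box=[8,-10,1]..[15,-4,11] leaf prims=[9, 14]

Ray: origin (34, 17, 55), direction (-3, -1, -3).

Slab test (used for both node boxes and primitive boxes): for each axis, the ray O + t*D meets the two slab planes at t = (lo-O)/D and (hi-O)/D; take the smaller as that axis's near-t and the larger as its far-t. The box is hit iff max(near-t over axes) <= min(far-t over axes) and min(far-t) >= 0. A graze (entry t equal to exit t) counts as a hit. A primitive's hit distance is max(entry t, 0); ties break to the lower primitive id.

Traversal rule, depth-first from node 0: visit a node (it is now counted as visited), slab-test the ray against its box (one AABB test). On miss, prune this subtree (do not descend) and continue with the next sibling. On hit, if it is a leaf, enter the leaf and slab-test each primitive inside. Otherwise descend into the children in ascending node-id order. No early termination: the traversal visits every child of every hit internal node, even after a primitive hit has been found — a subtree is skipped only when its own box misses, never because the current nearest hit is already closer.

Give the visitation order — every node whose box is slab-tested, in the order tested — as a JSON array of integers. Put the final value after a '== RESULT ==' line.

Walk:
N0 x:[11/3,53/3] y:[-4,36] z:[38/3,74/3] -> hit [38/3,53/3], descend [1, 5, 7, 10]
  N1 x:[32/3,53/3] y:[-4,24] z:[47/3,73/3] -> hit [47/3,53/3], descend [6, 11]
    N6 x:[32/3,17] y:[10,24] z:[47/3,73/3] -> hit [47/3,17] leaf, test {P7(miss), P12(miss)}
    N11 x:[40/3,53/3] y:[-4,11] z:[50/3,56/3] -> miss, prune
  N5 x:[14/3,26/3] y:[8,27] z:[44/3,59/3] -> miss, prune
  N7 x:[29/3,47/3] y:[23,31] z:[38/3,58/3] -> miss, prune
  N10 x:[11/3,32/3] y:[9,36] z:[62/3,74/3] -> miss, prune

order=[0, 1, 6, 11, 5, 7, 10]  |boxes|=7  |leaves|=1  hit=miss

== RESULT ==
[0, 1, 6, 11, 5, 7, 10]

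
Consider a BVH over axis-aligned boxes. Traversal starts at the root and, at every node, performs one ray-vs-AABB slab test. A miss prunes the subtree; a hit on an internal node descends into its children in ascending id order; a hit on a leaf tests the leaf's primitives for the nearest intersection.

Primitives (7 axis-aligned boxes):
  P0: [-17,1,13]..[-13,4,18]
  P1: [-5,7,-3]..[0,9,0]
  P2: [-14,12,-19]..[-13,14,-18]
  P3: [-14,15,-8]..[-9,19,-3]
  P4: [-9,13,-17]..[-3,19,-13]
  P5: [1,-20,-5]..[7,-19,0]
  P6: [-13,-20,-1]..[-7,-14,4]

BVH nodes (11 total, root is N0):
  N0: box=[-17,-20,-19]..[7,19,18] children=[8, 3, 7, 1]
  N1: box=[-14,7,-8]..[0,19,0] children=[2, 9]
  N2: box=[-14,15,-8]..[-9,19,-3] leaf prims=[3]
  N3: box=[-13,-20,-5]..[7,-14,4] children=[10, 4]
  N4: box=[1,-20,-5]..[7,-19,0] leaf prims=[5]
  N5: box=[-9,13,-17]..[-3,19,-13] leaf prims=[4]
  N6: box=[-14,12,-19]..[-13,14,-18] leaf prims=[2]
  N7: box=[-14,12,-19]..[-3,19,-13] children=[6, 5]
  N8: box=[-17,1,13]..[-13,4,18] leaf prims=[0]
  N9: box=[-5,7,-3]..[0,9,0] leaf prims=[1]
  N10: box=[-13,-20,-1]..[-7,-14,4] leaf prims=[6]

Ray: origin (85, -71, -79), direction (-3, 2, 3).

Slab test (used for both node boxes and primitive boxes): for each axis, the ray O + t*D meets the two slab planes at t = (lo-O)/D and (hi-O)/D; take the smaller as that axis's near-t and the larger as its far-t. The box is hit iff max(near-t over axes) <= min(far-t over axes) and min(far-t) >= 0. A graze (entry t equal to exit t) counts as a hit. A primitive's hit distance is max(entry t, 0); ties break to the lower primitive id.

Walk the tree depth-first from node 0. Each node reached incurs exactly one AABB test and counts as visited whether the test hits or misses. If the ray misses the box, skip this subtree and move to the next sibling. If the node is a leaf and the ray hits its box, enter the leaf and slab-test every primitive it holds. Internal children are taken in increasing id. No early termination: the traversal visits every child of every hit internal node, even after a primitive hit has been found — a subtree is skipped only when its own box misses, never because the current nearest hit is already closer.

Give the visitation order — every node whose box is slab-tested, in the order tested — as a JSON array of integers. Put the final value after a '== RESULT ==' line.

Walk:
N0 x:[26,34] y:[51/2,45] z:[20,97/3] -> hit [26,97/3], descend [1, 3, 7, 8]
  N1 x:[85/3,33] y:[39,45] z:[71/3,79/3] -> miss, prune
  N3 x:[26,98/3] y:[51/2,57/2] z:[74/3,83/3] -> hit [26,83/3], descend [4, 10]
    N4 x:[26,28] y:[51/2,26] z:[74/3,79/3] -> hit [26,26] leaf, test {P5@t=26}
    N10 x:[92/3,98/3] y:[51/2,57/2] z:[26,83/3] -> miss, prune
  N7 x:[88/3,33] y:[83/2,45] z:[20,22] -> miss, prune
  N8 x:[98/3,34] y:[36,75/2] z:[92/3,97/3] -> miss, prune

order=[0, 1, 3, 4, 10, 7, 8]  |boxes|=7  |leaves|=1  hit=P5

== RESULT ==
[0, 1, 3, 4, 10, 7, 8]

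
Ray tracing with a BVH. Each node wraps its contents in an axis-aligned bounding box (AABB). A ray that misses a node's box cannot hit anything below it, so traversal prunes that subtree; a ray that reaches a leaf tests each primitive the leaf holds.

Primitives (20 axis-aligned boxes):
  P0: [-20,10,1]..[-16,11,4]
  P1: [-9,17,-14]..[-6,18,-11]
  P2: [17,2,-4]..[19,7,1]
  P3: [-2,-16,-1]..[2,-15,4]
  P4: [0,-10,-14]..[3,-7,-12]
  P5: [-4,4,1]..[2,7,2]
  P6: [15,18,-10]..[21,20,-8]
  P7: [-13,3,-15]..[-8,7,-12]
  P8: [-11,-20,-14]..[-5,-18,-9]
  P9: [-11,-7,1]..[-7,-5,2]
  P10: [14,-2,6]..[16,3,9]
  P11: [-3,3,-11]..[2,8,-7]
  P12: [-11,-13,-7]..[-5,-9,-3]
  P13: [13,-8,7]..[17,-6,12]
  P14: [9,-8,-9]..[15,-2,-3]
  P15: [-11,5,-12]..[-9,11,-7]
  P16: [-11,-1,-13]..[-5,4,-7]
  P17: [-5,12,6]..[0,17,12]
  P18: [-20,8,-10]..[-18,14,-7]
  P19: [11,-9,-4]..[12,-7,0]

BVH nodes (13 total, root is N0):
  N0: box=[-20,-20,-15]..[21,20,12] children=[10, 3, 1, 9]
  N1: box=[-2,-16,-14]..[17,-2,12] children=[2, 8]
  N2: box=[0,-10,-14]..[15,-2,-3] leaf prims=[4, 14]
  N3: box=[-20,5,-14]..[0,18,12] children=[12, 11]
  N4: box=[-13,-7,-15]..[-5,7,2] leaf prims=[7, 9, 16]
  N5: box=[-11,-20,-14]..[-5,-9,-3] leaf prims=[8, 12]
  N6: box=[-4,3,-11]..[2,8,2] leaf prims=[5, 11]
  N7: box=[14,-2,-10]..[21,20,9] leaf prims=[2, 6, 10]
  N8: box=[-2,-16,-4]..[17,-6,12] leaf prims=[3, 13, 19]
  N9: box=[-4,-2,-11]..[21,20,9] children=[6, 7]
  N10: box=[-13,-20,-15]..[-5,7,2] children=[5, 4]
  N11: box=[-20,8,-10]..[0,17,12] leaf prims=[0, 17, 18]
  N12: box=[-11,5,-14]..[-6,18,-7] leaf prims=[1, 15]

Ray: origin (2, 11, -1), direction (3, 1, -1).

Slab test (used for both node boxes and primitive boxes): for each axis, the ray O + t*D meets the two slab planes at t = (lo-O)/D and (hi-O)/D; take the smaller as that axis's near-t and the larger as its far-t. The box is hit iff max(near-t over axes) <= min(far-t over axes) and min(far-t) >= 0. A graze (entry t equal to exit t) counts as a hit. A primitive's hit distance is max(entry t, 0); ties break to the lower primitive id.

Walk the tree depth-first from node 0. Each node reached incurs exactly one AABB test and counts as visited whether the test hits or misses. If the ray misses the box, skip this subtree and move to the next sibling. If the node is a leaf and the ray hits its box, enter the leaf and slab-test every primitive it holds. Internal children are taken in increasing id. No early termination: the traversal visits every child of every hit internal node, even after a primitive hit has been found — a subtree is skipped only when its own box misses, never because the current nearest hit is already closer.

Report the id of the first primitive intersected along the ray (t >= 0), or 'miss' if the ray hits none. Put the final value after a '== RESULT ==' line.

Walk:
N0 x:[-22/3,19/3] y:[-31,9] z:[-13,14] -> hit [-22/3,19/3], descend [1, 3, 9, 10]
  N1 x:[-4/3,5] y:[-27,-13] z:[-13,13] -> miss, prune
  N3 x:[-22/3,-2/3] y:[-6,7] z:[-13,13] -> miss, prune
  N9 x:[-2,19/3] y:[-13,9] z:[-10,10] -> hit [-2,19/3], descend [6, 7]
    N6 x:[-2,0] y:[-8,-3] z:[-3,10] -> miss, prune
    N7 x:[4,19/3] y:[-13,9] z:[-10,9] -> hit [4,19/3] leaf, test {P2(miss), P6(miss), P10(miss)}
  N10 x:[-5,-7/3] y:[-31,-4] z:[-3,14] -> miss, prune

7 AABB tests over nodes [0, 1, 3, 9, 6, 7, 10]; 1 leaf entered; closest miss.

== RESULT ==
miss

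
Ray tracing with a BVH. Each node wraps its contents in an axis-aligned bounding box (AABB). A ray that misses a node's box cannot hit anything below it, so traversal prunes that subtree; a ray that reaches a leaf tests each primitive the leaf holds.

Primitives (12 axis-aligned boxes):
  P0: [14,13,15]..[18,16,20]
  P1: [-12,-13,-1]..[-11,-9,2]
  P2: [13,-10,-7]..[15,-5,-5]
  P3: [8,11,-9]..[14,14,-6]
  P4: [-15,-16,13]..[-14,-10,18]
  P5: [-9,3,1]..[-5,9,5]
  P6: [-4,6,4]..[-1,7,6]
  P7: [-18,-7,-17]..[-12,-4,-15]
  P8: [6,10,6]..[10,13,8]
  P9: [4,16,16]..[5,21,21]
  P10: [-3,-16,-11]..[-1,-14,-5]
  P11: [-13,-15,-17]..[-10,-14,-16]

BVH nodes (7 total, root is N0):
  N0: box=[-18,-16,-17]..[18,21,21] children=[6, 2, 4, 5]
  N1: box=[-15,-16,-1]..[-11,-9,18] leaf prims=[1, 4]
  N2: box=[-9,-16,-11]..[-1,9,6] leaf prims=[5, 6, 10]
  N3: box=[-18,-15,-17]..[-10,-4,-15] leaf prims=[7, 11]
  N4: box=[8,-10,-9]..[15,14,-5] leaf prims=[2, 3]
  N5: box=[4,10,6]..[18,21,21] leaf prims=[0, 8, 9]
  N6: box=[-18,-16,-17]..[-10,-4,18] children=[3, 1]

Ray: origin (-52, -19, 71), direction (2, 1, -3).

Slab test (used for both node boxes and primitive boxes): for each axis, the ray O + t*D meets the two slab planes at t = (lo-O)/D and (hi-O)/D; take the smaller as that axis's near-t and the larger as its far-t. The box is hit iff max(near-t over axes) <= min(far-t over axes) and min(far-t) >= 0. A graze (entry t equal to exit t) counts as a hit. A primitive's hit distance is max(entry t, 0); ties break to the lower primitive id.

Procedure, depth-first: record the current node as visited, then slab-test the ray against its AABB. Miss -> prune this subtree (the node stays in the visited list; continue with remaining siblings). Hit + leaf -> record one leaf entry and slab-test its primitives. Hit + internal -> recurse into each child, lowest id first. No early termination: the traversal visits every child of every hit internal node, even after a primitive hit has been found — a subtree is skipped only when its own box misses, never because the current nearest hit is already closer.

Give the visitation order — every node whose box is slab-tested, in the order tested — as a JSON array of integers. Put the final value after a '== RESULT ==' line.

Traverse from the root:
N0 x:[17,35] y:[3,40] z:[50/3,88/3] -> hit [17,88/3], descend [2, 4, 5, 6]
  N2 x:[43/2,51/2] y:[3,28] z:[65/3,82/3] -> hit [65/3,51/2] leaf, test {P5@t=22, P6(miss), P10(miss)}
  N4 x:[30,67/2] y:[9,33] z:[76/3,80/3] -> miss, prune
  N5 x:[28,35] y:[29,40] z:[50/3,65/3] -> miss, prune
  N6 x:[17,21] y:[3,15] z:[53/3,88/3] -> miss, prune

5 AABB tests over nodes [0, 2, 4, 5, 6]; 1 leaf entered; closest P5.

== RESULT ==
[0, 2, 4, 5, 6]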